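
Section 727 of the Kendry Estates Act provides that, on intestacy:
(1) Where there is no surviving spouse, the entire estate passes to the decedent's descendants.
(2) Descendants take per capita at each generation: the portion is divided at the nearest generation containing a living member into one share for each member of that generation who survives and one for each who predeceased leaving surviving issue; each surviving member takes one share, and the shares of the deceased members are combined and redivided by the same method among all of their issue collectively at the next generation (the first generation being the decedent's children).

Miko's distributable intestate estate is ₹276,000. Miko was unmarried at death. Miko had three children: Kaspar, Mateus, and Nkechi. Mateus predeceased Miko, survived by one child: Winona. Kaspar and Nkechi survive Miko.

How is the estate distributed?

Kaspar: ₹92,000; Winona: ₹92,000; Nkechi: ₹92,000

The entire ₹276,000 passes to the descendants.
That amount (₹276,000) is divided at the children's generation into 3 shares of ₹92,000. Kaspar and Nkechi each take ₹92,000. The remaining share for the deceased Mateus (₹92,000) is carried to the next generation.
That pool (₹92,000) passes entirely to Winona, the sole taker at the grandchildren's generation.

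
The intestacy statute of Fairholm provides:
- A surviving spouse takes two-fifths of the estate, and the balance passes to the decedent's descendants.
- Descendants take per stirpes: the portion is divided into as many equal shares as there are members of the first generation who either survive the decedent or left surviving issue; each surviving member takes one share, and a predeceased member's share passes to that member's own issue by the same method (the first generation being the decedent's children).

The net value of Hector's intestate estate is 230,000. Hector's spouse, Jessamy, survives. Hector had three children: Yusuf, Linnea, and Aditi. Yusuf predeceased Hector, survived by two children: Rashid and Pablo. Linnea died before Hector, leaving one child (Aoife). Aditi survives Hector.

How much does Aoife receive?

Jessamy takes two-fifths of 230,000 = 92,000. The remaining 138,000 passes to the descendants.
The descendants' portion (138,000) is divided into 3 shares of 46,000: Aditi takes 46,000; Yusuf's 46,000 share passes to Yusuf's issue; Linnea's 46,000 share passes to Linnea's issue.
Yusuf's share (46,000) is divided into 2 shares of 23,000: Rashid and Pablo each take 23,000.
Linnea's share (46,000) passes entirely to Aoife.

Aoife receives 46,000.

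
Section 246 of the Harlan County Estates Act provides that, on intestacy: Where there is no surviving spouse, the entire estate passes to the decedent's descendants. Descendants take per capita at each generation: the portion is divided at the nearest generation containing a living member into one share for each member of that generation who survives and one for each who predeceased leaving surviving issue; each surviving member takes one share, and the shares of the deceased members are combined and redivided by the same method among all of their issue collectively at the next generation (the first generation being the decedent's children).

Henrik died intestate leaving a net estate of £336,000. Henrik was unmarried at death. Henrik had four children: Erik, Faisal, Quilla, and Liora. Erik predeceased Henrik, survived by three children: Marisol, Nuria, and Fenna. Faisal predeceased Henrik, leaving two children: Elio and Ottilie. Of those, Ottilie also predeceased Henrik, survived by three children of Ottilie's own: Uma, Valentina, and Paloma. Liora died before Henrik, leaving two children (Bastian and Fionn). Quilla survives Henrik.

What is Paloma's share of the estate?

The entire £336,000 passes to the descendants.
That amount (£336,000) is divided at the children's generation into 4 shares of £84,000. Quilla takes £84,000. The 3 shares of the deceased (Erik, Faisal, and Liora) are combined into a pool of £252,000.
That pool (£252,000) is divided at the grandchildren's generation into 7 shares of £36,000. Marisol, Nuria, Fenna, Elio, Bastian, and Fionn each take £36,000. The remaining share for the deceased Ottilie (£36,000) is carried to the next generation.
That pool (£36,000) is divided at the great-grandchildren's generation equally among Uma, Valentina, and Paloma: £12,000 each.

Paloma receives £12,000.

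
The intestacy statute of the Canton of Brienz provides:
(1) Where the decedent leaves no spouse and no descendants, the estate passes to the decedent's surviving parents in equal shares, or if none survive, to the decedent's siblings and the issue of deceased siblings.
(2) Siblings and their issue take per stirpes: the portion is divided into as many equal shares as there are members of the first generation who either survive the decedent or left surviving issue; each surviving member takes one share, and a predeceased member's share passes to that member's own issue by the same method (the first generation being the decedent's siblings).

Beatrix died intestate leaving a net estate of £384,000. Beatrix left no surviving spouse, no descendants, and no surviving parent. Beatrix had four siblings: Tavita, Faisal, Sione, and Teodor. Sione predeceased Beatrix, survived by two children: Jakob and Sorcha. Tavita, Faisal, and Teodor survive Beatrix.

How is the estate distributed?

Tavita: £96,000; Faisal: £96,000; Jakob: £48,000; Sorcha: £48,000; Teodor: £96,000

The entire £384,000 passes to the siblings and their issue.
That amount (£384,000) is divided into 4 shares of £96,000: Tavita, Faisal, and Teodor each take £96,000; Sione's £96,000 share passes to Sione's issue.
Sione's share (£96,000) is divided into 2 shares of £48,000: Jakob and Sorcha each take £48,000.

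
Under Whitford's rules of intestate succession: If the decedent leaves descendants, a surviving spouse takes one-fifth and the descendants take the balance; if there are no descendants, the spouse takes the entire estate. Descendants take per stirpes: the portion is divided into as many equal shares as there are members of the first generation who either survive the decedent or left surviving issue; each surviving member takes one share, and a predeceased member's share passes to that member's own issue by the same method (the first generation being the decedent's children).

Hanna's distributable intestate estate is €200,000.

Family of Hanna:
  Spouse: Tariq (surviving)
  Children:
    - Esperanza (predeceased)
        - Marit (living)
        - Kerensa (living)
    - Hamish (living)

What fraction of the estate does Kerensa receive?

Tariq takes one-fifth of €200,000 = €40,000. The remaining €160,000 passes to the descendants.
The descendants' portion (€160,000) is divided into 2 shares of €80,000: Hamish takes €80,000; Esperanza's €80,000 share passes to Esperanza's issue.
Esperanza's share (€80,000) is divided into 2 shares of €40,000: Marit and Kerensa each take €40,000.

Kerensa receives 1/5 of the estate.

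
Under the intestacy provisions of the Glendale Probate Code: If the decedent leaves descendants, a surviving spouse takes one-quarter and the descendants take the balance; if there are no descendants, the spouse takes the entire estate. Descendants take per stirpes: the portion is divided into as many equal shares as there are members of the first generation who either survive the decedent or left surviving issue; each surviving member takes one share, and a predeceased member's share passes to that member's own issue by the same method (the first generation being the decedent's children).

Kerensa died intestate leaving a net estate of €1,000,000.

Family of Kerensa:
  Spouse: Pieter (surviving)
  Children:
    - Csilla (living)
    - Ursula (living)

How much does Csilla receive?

Pieter takes one-quarter of €1,000,000 = €250,000. The remaining €750,000 passes to the descendants.
The descendants' portion (€750,000) is divided into 2 shares of €375,000: Csilla and Ursula each take €375,000.

Csilla receives €375,000.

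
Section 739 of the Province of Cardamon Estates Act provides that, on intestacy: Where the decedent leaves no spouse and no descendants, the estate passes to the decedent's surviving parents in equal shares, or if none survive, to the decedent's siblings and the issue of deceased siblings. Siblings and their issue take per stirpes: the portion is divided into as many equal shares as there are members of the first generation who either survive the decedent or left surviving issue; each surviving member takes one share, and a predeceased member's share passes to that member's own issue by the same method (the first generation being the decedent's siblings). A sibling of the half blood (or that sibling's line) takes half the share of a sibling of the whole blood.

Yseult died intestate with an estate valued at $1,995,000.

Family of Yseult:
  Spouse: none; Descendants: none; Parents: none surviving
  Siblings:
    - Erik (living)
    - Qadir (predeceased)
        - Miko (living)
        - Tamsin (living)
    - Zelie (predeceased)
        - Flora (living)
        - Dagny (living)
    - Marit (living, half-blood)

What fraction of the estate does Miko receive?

The entire $1,995,000 passes to the siblings and their issue.
Counting each half-blood sibling's line as half a unit, there are 7/2 units in $1,995,000, so one unit is $570,000. Whole-blood lines (Erik, Qadir, and Zelie) take $570,000 each; half-blood lines (Marit) take $285,000 each.
Qadir's share ($570,000) is divided into 2 shares of $285,000: Miko and Tamsin each take $285,000.
Zelie's share ($570,000) is divided into 2 shares of $285,000: Flora and Dagny each take $285,000.

Miko receives 1/7 of the estate.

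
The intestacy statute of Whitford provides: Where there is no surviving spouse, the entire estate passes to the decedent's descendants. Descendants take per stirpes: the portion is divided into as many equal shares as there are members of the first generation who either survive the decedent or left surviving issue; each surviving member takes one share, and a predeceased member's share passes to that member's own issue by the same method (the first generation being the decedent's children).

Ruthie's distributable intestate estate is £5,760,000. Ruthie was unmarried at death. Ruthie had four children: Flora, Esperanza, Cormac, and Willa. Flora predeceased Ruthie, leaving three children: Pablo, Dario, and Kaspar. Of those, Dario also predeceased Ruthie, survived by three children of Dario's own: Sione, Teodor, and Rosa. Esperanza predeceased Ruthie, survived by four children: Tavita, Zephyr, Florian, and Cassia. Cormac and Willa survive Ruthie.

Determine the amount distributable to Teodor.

Teodor receives £160,000.

The entire £5,760,000 passes to the descendants.
That amount (£5,760,000) is divided into 4 shares of £1,440,000: Cormac and Willa each take £1,440,000; Flora's £1,440,000 share passes to Flora's issue; Esperanza's £1,440,000 share passes to Esperanza's issue.
Flora's share (£1,440,000) is divided into 3 shares of £480,000: Pablo and Kaspar each take £480,000; Dario's £480,000 share passes to Dario's issue.
Dario's share (£480,000) is divided into 3 shares of £160,000: Sione, Teodor, and Rosa each take £160,000.
Esperanza's share (£1,440,000) is divided into 4 shares of £360,000: Tavita, Zephyr, Florian, and Cassia each take £360,000.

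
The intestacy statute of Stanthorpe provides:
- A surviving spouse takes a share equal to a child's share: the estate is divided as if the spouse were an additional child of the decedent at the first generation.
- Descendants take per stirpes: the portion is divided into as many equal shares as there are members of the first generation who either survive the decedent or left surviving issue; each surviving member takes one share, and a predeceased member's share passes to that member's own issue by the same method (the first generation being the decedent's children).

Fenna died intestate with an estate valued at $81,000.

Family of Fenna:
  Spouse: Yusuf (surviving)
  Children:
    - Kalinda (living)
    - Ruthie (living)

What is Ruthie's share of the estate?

The spouse counts as an additional share at the children's level, so there are 3 primary shares of $27,000. Yusuf takes one such share ($27,000).
The children's combined portion ($54,000) is divided into 2 shares of $27,000: Kalinda and Ruthie each take $27,000.

Ruthie receives $27,000.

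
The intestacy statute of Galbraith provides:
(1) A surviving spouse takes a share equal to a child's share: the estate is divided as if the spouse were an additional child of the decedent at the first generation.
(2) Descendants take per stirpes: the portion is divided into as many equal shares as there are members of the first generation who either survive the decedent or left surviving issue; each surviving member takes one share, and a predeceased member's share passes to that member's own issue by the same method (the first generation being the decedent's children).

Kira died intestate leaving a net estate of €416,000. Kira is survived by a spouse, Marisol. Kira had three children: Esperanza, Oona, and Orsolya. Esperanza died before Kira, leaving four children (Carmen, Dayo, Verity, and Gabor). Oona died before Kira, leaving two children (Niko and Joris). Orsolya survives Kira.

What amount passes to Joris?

Joris receives €52,000.

The spouse counts as an additional share at the children's level, so there are 4 primary shares of €104,000. Marisol takes one such share (€104,000).
The children's combined portion (€312,000) is divided into 3 shares of €104,000: Orsolya takes €104,000; Esperanza's €104,000 share passes to Esperanza's issue; Oona's €104,000 share passes to Oona's issue.
Esperanza's share (€104,000) is divided into 4 shares of €26,000: Carmen, Dayo, Verity, and Gabor each take €26,000.
Oona's share (€104,000) is divided into 2 shares of €52,000: Niko and Joris each take €52,000.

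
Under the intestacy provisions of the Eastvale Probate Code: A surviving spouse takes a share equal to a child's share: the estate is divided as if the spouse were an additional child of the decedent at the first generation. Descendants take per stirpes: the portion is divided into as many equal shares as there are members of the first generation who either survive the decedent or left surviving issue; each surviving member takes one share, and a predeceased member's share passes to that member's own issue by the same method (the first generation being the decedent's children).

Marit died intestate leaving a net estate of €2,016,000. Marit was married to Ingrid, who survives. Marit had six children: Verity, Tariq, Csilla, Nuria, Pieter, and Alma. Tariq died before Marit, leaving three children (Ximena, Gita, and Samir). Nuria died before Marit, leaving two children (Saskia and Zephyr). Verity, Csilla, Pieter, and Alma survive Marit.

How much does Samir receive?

The spouse counts as an additional share at the children's level, so there are 7 primary shares of €288,000. Ingrid takes one such share (€288,000).
The children's combined portion (€1,728,000) is divided into 6 shares of €288,000: Verity, Csilla, Pieter, and Alma each take €288,000; Tariq's €288,000 share passes to Tariq's issue; Nuria's €288,000 share passes to Nuria's issue.
Tariq's share (€288,000) is divided into 3 shares of €96,000: Ximena, Gita, and Samir each take €96,000.
Nuria's share (€288,000) is divided into 2 shares of €144,000: Saskia and Zephyr each take €144,000.

Samir receives €96,000.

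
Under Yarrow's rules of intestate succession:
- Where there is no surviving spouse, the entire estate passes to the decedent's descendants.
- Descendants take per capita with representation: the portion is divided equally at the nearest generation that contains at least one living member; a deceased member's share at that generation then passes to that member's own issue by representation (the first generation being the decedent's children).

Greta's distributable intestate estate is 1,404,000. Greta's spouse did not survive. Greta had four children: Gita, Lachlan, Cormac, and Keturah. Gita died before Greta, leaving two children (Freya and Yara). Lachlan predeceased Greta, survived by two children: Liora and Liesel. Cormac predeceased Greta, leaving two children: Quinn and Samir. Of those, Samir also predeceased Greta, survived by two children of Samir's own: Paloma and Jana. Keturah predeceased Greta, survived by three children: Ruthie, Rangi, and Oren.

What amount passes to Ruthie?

The entire 1,404,000 passes to the descendants.
No child survives, so the initial division is made at the grandchildren's generation.
That amount (1,404,000) is divided into 9 shares of 156,000: Freya, Yara, Liora, Liesel, Quinn, Ruthie, Rangi, and Oren each take 156,000; Samir's 156,000 share passes to Samir's issue.
Samir's share (156,000) is divided into 2 shares of 78,000: Paloma and Jana each take 78,000.

Ruthie receives 156,000.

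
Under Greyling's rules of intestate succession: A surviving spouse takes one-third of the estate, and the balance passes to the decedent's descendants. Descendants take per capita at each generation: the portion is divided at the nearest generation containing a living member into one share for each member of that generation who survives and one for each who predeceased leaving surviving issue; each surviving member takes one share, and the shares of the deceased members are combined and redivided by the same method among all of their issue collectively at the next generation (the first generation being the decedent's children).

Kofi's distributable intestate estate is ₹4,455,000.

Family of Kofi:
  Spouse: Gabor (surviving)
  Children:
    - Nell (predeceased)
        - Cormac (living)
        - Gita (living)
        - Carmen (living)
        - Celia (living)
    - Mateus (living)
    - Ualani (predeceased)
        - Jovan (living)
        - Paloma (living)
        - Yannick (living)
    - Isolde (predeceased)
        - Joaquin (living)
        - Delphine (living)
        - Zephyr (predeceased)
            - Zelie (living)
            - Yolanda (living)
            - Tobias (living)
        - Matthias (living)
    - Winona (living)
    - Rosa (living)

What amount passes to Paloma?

Paloma receives ₹135,000.

Gabor takes one-third of ₹4,455,000 = ₹1,485,000. The remaining ₹2,970,000 passes to the descendants.
The descendants' portion (₹2,970,000) is divided at the children's generation into 6 shares of ₹495,000. Mateus, Winona, and Rosa each take ₹495,000. The 3 shares of the deceased (Nell, Ualani, and Isolde) are combined into a pool of ₹1,485,000.
That pool (₹1,485,000) is divided at the grandchildren's generation into 11 shares of ₹135,000. Cormac, Gita, Carmen, Celia, Jovan, Paloma, Yannick, Joaquin, Delphine, and Matthias each take ₹135,000. The remaining share for the deceased Zephyr (₹135,000) is carried to the next generation.
That pool (₹135,000) is divided at the great-grandchildren's generation equally among Zelie, Yolanda, and Tobias: ₹45,000 each.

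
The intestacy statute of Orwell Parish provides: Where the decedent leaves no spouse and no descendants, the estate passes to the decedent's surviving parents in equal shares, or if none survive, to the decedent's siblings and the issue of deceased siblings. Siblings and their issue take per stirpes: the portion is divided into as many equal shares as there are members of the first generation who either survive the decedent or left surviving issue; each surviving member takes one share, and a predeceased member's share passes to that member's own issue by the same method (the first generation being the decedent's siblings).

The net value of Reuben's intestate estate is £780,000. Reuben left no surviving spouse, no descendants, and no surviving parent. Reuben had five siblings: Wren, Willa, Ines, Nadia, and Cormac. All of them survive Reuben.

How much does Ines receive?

Ines receives £156,000.

The entire £780,000 passes to the siblings and their issue.
That amount (£780,000) is divided into 5 shares of £156,000: Wren, Willa, Ines, Nadia, and Cormac each take £156,000.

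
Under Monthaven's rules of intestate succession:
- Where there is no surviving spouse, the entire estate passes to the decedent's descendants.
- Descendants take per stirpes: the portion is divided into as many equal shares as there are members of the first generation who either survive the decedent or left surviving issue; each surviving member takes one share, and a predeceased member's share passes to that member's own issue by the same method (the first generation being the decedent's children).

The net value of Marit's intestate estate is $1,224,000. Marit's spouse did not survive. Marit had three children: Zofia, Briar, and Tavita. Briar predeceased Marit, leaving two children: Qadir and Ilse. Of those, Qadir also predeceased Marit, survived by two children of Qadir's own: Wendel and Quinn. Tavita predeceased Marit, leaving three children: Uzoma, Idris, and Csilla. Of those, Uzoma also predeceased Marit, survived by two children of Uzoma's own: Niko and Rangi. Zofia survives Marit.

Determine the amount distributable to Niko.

The entire $1,224,000 passes to the descendants.
That amount ($1,224,000) is divided into 3 shares of $408,000: Zofia takes $408,000; Briar's $408,000 share passes to Briar's issue; Tavita's $408,000 share passes to Tavita's issue.
Briar's share ($408,000) is divided into 2 shares of $204,000: Ilse takes $204,000; Qadir's $204,000 share passes to Qadir's issue.
Qadir's share ($204,000) is divided into 2 shares of $102,000: Wendel and Quinn each take $102,000.
Tavita's share ($408,000) is divided into 3 shares of $136,000: Idris and Csilla each take $136,000; Uzoma's $136,000 share passes to Uzoma's issue.
Uzoma's share ($136,000) is divided into 2 shares of $68,000: Niko and Rangi each take $68,000.

Niko receives $68,000.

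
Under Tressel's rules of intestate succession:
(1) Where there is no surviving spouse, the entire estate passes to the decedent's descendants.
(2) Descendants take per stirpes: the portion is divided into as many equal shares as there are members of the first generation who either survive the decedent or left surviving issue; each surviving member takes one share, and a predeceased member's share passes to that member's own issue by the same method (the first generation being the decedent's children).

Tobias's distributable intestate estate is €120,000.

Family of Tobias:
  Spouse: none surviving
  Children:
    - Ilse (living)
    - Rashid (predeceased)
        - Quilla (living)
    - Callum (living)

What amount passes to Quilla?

Quilla receives €40,000.

The entire €120,000 passes to the descendants.
That amount (€120,000) is divided into 3 shares of €40,000: Ilse and Callum each take €40,000; Rashid's €40,000 share passes to Rashid's issue.
Rashid's share (€40,000) passes entirely to Quilla.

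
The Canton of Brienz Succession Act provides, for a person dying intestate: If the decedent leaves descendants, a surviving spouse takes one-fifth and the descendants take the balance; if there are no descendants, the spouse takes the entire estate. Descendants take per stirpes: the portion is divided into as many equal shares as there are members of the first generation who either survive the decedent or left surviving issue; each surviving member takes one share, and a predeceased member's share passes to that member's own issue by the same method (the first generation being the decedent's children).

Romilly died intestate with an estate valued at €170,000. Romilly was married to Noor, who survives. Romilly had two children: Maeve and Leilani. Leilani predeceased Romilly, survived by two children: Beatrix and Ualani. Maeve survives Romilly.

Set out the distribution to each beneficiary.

Noor: €34,000; Maeve: €68,000; Beatrix: €34,000; Ualani: €34,000

Noor takes one-fifth of €170,000 = €34,000. The remaining €136,000 passes to the descendants.
The descendants' portion (€136,000) is divided into 2 shares of €68,000: Maeve takes €68,000; Leilani's €68,000 share passes to Leilani's issue.
Leilani's share (€68,000) is divided into 2 shares of €34,000: Beatrix and Ualani each take €34,000.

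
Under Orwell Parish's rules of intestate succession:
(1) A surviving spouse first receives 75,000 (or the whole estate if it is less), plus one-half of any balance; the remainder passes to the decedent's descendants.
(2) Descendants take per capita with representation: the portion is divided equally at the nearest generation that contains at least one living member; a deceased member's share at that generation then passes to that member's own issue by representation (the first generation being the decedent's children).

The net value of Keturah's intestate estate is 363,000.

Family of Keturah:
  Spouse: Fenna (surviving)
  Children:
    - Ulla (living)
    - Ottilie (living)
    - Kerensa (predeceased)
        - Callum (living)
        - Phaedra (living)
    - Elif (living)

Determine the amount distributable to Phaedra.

Phaedra receives 18,000.

Fenna first takes 75,000, leaving a balance of 288,000. Fenna then takes one-half of the balance (144,000), for a total of 219,000. The remaining 144,000 passes to the descendants.
The descendants' portion (144,000) is divided into 4 shares of 36,000: Ulla, Ottilie, and Elif each take 36,000; Kerensa's 36,000 share passes to Kerensa's issue.
Kerensa's share (36,000) is divided into 2 shares of 18,000: Callum and Phaedra each take 18,000.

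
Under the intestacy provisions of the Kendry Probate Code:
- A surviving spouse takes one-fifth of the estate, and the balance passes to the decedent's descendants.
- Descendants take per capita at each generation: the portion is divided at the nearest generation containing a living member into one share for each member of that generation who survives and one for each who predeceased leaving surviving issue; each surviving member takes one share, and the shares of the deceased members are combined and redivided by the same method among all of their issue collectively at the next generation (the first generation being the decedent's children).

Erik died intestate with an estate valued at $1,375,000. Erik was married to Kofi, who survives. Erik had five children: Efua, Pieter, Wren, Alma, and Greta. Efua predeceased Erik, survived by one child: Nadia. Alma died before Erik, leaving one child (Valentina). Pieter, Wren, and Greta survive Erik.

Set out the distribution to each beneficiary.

Kofi: $275,000; Nadia: $220,000; Pieter: $220,000; Wren: $220,000; Valentina: $220,000; Greta: $220,000

Kofi takes one-fifth of $1,375,000 = $275,000. The remaining $1,100,000 passes to the descendants.
The descendants' portion ($1,100,000) is divided at the children's generation into 5 shares of $220,000. Pieter, Wren, and Greta each take $220,000. The 2 shares of the deceased (Efua and Alma) are combined into a pool of $440,000.
That pool ($440,000) is divided at the grandchildren's generation equally among Nadia and Valentina: $220,000 each.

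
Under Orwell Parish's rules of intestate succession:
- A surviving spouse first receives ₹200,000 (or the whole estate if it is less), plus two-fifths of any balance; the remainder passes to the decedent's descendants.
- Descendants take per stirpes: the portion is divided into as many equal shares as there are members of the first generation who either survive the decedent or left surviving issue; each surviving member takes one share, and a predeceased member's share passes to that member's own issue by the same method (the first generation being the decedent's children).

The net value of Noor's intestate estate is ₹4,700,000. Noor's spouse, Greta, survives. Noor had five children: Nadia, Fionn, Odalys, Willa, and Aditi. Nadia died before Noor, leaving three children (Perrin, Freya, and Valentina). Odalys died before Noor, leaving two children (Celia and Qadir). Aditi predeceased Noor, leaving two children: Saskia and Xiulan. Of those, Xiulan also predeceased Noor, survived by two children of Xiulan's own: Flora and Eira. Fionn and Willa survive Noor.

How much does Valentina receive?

Greta first takes ₹200,000, leaving a balance of ₹4,500,000. Greta then takes two-fifths of the balance (₹1,800,000), for a total of ₹2,000,000. The remaining ₹2,700,000 passes to the descendants.
The descendants' portion (₹2,700,000) is divided into 5 shares of ₹540,000: Fionn and Willa each take ₹540,000; Nadia's ₹540,000 share passes to Nadia's issue; Odalys's ₹540,000 share passes to Odalys's issue; Aditi's ₹540,000 share passes to Aditi's issue.
Nadia's share (₹540,000) is divided into 3 shares of ₹180,000: Perrin, Freya, and Valentina each take ₹180,000.
Odalys's share (₹540,000) is divided into 2 shares of ₹270,000: Celia and Qadir each take ₹270,000.
Aditi's share (₹540,000) is divided into 2 shares of ₹270,000: Saskia takes ₹270,000; Xiulan's ₹270,000 share passes to Xiulan's issue.
Xiulan's share (₹270,000) is divided into 2 shares of ₹135,000: Flora and Eira each take ₹135,000.

Valentina receives ₹180,000.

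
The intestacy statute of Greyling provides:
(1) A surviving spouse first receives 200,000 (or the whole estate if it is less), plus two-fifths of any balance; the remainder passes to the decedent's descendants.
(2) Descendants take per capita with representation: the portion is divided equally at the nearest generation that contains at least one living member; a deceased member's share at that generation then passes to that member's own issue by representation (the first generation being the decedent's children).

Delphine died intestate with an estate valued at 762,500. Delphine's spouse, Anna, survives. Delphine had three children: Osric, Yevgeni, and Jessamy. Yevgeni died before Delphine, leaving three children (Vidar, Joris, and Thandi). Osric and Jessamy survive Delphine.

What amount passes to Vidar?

Vidar receives 37,500.

Anna first takes 200,000, leaving a balance of 562,500. Anna then takes two-fifths of the balance (225,000), for a total of 425,000. The remaining 337,500 passes to the descendants.
The descendants' portion (337,500) is divided into 3 shares of 112,500: Osric and Jessamy each take 112,500; Yevgeni's 112,500 share passes to Yevgeni's issue.
Yevgeni's share (112,500) is divided into 3 shares of 37,500: Vidar, Joris, and Thandi each take 37,500.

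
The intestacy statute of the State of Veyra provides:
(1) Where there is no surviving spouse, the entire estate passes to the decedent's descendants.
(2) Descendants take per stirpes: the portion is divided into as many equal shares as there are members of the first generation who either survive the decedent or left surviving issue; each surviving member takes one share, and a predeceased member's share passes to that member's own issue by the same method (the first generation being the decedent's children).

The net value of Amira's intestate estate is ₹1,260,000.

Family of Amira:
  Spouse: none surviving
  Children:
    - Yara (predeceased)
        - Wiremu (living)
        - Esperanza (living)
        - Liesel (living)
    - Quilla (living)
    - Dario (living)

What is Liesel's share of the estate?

Liesel receives ₹140,000.

The entire ₹1,260,000 passes to the descendants.
That amount (₹1,260,000) is divided into 3 shares of ₹420,000: Quilla and Dario each take ₹420,000; Yara's ₹420,000 share passes to Yara's issue.
Yara's share (₹420,000) is divided into 3 shares of ₹140,000: Wiremu, Esperanza, and Liesel each take ₹140,000.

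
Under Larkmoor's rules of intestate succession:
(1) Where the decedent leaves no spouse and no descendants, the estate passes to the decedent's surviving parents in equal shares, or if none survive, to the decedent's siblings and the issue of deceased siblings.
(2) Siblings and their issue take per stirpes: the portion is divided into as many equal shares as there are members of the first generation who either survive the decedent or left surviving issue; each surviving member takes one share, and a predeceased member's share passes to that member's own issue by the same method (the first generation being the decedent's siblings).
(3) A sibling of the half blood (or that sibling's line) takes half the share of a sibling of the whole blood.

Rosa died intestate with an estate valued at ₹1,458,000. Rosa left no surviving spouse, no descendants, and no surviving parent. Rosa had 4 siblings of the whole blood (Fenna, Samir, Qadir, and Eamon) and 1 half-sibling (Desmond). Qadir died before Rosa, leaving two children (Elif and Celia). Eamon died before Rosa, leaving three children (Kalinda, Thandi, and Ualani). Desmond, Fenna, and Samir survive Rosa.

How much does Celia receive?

The entire ₹1,458,000 passes to the siblings and their issue.
Counting each half-blood sibling's line as half a unit, there are 9/2 units in ₹1,458,000, so one unit is ₹324,000. Whole-blood lines (Fenna, Samir, Qadir, and Eamon) take ₹324,000 each; half-blood lines (Desmond) take ₹162,000 each.
Qadir's share (₹324,000) is divided into 2 shares of ₹162,000: Elif and Celia each take ₹162,000.
Eamon's share (₹324,000) is divided into 3 shares of ₹108,000: Kalinda, Thandi, and Ualani each take ₹108,000.

Celia receives ₹162,000.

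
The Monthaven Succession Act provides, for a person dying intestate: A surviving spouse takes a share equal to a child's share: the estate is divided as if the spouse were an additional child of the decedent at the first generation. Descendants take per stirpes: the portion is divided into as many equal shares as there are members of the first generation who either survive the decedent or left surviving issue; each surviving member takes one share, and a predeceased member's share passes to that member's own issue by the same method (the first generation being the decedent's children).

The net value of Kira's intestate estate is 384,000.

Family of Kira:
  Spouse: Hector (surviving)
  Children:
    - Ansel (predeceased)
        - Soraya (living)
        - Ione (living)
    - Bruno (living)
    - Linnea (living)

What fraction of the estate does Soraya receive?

The spouse counts as an additional share at the children's level, so there are 4 primary shares of 96,000. Hector takes one such share (96,000).
The children's combined portion (288,000) is divided into 3 shares of 96,000: Bruno and Linnea each take 96,000; Ansel's 96,000 share passes to Ansel's issue.
Ansel's share (96,000) is divided into 2 shares of 48,000: Soraya and Ione each take 48,000.

Soraya receives 1/8 of the estate.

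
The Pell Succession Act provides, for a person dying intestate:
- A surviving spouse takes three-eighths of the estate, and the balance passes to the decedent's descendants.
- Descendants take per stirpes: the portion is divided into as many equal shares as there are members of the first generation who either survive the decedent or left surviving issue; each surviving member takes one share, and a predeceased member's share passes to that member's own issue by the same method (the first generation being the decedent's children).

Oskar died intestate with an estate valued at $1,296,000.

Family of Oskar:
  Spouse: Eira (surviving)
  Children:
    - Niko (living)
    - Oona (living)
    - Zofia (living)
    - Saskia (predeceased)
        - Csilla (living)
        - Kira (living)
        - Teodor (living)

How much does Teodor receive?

Teodor receives $67,500.

Eira takes three-eighths of $1,296,000 = $486,000. The remaining $810,000 passes to the descendants.
The descendants' portion ($810,000) is divided into 4 shares of $202,500: Niko, Oona, and Zofia each take $202,500; Saskia's $202,500 share passes to Saskia's issue.
Saskia's share ($202,500) is divided into 3 shares of $67,500: Csilla, Kira, and Teodor each take $67,500.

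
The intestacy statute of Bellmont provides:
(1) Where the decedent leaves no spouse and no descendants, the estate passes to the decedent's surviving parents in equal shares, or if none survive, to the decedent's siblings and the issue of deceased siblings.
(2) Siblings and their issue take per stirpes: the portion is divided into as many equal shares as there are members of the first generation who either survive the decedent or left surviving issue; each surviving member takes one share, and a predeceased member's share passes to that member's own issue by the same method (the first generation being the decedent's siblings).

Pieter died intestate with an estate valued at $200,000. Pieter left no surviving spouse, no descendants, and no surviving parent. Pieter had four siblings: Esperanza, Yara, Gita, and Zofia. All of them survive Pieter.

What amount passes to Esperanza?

Esperanza receives $50,000.

The entire $200,000 passes to the siblings and their issue.
That amount ($200,000) is divided into 4 shares of $50,000: Esperanza, Yara, Gita, and Zofia each take $50,000.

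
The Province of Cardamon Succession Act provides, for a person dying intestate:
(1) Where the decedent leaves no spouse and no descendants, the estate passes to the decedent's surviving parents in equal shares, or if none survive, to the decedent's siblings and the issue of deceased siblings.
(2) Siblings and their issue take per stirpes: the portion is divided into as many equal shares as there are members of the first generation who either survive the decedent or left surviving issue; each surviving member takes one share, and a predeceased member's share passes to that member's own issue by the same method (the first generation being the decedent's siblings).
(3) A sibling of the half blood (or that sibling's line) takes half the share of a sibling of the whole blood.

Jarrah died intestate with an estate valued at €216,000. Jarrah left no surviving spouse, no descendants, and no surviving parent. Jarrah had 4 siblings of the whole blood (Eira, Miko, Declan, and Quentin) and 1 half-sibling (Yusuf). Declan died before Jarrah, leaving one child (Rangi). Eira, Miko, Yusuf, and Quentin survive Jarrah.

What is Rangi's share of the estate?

Rangi receives €48,000.

The entire €216,000 passes to the siblings and their issue.
Counting each half-blood sibling's line as half a unit, there are 9/2 units in €216,000, so one unit is €48,000. Whole-blood lines (Eira, Miko, Declan, and Quentin) take €48,000 each; half-blood lines (Yusuf) take €24,000 each.
Declan's share (€48,000) passes entirely to Rangi.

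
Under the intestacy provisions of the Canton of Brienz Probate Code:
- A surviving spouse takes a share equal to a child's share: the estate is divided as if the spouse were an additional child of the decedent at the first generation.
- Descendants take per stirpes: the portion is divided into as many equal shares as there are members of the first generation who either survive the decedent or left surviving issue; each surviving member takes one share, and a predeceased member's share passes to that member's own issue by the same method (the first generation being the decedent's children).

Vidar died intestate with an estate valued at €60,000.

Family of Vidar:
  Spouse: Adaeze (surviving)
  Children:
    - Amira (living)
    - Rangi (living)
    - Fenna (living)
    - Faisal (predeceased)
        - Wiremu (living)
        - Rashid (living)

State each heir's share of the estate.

The spouse counts as an additional share at the children's level, so there are 5 primary shares of €12,000. Adaeze takes one such share (€12,000).
The children's combined portion (€48,000) is divided into 4 shares of €12,000: Amira, Rangi, and Fenna each take €12,000; Faisal's €12,000 share passes to Faisal's issue.
Faisal's share (€12,000) is divided into 2 shares of €6,000: Wiremu and Rashid each take €6,000.

Adaeze: €12,000; Amira: €12,000; Rangi: €12,000; Fenna: €12,000; Wiremu: €6,000; Rashid: €6,000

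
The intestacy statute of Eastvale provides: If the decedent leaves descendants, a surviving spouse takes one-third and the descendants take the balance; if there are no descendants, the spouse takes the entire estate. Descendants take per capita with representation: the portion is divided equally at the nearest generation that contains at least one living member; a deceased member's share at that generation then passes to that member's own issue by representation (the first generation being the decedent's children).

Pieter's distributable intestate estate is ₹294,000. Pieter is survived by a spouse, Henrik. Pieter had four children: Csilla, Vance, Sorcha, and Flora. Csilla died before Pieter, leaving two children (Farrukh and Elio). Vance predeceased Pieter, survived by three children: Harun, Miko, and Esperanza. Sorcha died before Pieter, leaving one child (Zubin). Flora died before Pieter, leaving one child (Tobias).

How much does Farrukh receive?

Henrik takes one-third of ₹294,000 = ₹98,000. The remaining ₹196,000 passes to the descendants.
No child survives, so the initial division is made at the grandchildren's generation.
The descendants' portion (₹196,000) is divided into 7 shares of ₹28,000: Farrukh, Elio, Harun, Miko, Esperanza, Zubin, and Tobias each take ₹28,000.

Farrukh receives ₹28,000.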